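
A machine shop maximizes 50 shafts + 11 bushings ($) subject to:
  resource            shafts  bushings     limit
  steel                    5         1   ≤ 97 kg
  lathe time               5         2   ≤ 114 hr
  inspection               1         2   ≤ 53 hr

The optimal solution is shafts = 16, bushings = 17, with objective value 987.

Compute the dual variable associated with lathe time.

1

At the optimum: steel uses 97 of 97 (binding); lathe time uses 114 of 114 (binding); inspection uses 50 of 53 (slack = 3).
Since inspection is not tight, its dual is 0.
Dual feasibility on the basic columns requires 5·y_steel + 5·y_lathe time = 50, 1·y_steel + 2·y_lathe time = 11.
This yields shadow prices y_steel = 9, y_lathe time = 1.
Shadow price of lathe time = 1.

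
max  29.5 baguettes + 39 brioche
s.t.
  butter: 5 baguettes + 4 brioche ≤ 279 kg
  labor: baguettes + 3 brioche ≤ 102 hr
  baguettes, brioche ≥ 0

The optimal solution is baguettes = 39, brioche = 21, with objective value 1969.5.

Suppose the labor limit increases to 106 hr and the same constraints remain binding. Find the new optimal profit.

1997.5

Both butter and labor are binding at x*.
The binding rows give the dual system: 5·y_butter + 1·y_labor = 29.5 and 4·y_butter + 3·y_labor = 39.
Solving: y_butter = 4.5, y_labor = 7.
Δz = y_labor·Δb = 7 × (4) = 28, so new z* = 1969.5 + 28 = 1997.5.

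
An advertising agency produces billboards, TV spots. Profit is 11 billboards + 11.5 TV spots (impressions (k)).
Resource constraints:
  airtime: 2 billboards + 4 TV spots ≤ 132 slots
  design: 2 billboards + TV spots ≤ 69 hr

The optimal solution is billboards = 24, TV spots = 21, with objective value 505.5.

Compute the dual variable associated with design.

Both airtime and design are binding at x*.
From A_Bᵀ y = c: 2·y_airtime + 2·y_design = 11; 4·y_airtime + 1·y_design = 11.5.
→ y_airtime = 2 and y_design = 3.5.
Shadow price of design = 3.5.

3.5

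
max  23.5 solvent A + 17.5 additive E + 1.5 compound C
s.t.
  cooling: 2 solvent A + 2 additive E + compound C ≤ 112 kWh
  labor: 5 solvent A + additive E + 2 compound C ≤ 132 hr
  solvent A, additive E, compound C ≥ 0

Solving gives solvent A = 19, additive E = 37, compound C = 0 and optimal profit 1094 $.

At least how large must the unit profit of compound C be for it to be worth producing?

Both cooling and labor are binding at x*.
From A_Bᵀ y = c: 2·y_cooling + 5·y_labor = 23.5; 2·y_cooling + 1·y_labor = 17.5.
Solving: y_cooling = 8, y_labor = 1.5.
compound C enters the basis when its profit ≥ yᵀa₃ = 8·1 + 1.5·2 = 11.

11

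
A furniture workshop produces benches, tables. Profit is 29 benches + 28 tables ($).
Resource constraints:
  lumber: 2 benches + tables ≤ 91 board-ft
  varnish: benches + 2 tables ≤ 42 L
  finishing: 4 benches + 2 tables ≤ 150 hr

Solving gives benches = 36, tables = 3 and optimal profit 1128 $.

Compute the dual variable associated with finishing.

Check each constraint at x*: lumber 75/91 (slack 16); varnish 42/42 (tight); finishing 150/150 (tight).
Slack constraints have shadow price 0 (complementary slackness).
From A_Bᵀ y = c: 1·y_varnish + 4·y_finishing = 29; 2·y_varnish + 2·y_finishing = 28.
Solving: y_varnish = 9, y_finishing = 5.
Shadow price of finishing = 5.

5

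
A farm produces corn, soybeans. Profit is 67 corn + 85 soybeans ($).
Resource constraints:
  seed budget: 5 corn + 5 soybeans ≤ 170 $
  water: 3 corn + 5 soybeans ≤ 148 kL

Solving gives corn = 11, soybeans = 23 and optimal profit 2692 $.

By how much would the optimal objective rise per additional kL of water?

Both seed budget and water are binding at x*.
Dual feasibility on the basic columns requires 5·y_seed budget + 3·y_water = 67, 5·y_seed budget + 5·y_water = 85.
→ y_seed budget = 8 and y_water = 9.
Shadow price of water = 9.

9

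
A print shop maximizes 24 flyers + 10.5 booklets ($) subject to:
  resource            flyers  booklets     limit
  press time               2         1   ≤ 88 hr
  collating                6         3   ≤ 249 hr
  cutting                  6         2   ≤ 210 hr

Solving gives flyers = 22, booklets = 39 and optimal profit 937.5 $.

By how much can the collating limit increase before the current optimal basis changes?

Binding constraints: collating, cutting. The basis is B = [[6,3],[6,2]] with det -6.
Per unit increase in collating, x* moves by d = (-0.3333, 1).
The basis stays optimal until press time becomes binding; allowable increase = 15 hr.

15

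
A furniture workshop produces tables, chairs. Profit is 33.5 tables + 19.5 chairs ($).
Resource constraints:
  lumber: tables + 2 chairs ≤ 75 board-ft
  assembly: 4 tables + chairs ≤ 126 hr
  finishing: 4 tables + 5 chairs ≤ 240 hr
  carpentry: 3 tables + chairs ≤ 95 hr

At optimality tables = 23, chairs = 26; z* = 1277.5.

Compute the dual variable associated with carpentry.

At the optimum: lumber uses 75 of 75 (binding); assembly uses 118 of 126 (slack = 8); finishing uses 222 of 240 (slack = 18); carpentry uses 95 of 95 (binding).
Since assembly, finishing are not tight, their duals are 0.
Dual feasibility on the basic columns requires 1·y_lumber + 3·y_carpentry = 33.5, 2·y_lumber + 1·y_carpentry = 19.5.
Solving: y_lumber = 5, y_carpentry = 9.5.
Shadow price of carpentry = 9.5.

9.5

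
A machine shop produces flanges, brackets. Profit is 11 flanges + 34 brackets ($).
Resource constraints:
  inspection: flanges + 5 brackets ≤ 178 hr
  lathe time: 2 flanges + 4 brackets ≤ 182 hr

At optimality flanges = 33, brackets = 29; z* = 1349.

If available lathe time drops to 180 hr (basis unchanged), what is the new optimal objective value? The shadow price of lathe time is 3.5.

1342

Δb = -2, so new z* = 1349 + (3.5)·(-2) = 1349 − 7 = 1342.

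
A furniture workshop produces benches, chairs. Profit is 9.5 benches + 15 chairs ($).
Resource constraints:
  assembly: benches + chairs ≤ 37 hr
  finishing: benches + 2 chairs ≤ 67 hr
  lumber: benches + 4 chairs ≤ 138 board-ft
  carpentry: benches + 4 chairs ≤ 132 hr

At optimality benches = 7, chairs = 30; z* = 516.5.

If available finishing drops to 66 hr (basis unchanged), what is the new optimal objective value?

511

At the optimum: assembly uses 37 of 37 (binding); finishing uses 67 of 67 (binding); lumber uses 127 of 138 (slack = 11); carpentry uses 127 of 132 (slack = 5).
By complementary slackness, y = 0 for the non-binding constraints.
The binding rows give the dual system: 1·y_assembly + 1·y_finishing = 9.5 and 1·y_assembly + 2·y_finishing = 15.
Solving: y_assembly = 4, y_finishing = 5.5.
Δz = y_finishing·Δb = 5.5 × (-1) = -5.5, so new z* = 516.5 − 5.5 = 511.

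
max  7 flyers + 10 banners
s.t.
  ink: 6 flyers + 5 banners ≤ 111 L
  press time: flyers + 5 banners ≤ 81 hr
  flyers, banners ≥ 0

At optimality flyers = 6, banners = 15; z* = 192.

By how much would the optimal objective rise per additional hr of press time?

1

Both ink and press time are binding at x*.
From A_Bᵀ y = c: 6·y_ink + 1·y_press time = 7; 5·y_ink + 5·y_press time = 10.
This yields shadow prices y_ink = 1, y_press time = 1.
Shadow price of press time = 1.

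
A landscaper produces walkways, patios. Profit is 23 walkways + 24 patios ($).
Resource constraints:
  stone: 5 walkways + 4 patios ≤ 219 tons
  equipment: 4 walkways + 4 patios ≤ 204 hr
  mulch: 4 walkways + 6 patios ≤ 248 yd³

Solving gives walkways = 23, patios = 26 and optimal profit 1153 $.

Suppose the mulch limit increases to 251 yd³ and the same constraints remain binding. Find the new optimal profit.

1159

Check each constraint at x*: stone 219/219 (tight); equipment 196/204 (slack 8); mulch 248/248 (tight).
Slack constraints have shadow price 0 (complementary slackness).
The binding rows give the dual system: 5·y_stone + 4·y_mulch = 23 and 4·y_stone + 6·y_mulch = 24.
→ y_stone = 3 and y_mulch = 2.
Δz = y_mulch·Δb = 2 × (3) = 6, so new z* = 1153 + 6 = 1159.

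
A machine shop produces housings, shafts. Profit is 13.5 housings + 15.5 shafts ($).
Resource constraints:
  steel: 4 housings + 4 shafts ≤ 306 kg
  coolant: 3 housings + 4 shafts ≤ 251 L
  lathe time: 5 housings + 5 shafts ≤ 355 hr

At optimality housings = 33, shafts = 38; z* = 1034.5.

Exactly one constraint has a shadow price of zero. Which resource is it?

steel

steel: 284/306 (slack 22)
coolant: 251/251 (binding)
lathe time: 355/355 (binding)
By complementary slackness, a constraint with positive slack has shadow price 0 → steel.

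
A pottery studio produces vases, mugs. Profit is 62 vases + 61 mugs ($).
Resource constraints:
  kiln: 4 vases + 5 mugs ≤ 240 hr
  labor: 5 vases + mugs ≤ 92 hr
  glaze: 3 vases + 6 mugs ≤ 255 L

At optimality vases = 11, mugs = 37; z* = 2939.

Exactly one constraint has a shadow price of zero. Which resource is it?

kiln

kiln: 229/240 (slack 11)
labor: 92/92 (binding)
glaze: 255/255 (binding)
By complementary slackness, a constraint with positive slack has shadow price 0 → kiln.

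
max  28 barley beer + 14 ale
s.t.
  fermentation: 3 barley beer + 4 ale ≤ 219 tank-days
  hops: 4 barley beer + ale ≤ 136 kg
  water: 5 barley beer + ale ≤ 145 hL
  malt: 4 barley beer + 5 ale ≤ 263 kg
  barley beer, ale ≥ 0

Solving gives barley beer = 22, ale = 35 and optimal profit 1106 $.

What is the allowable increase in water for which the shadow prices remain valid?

Binding constraints: water, malt. The basis is B = [[5,1],[4,5]] with det 21.
Per unit increase in water, x* moves by d = (0.2381, -0.1905).
The basis stays optimal until hops becomes binding; allowable increase = 17.0625 hL.

17.0625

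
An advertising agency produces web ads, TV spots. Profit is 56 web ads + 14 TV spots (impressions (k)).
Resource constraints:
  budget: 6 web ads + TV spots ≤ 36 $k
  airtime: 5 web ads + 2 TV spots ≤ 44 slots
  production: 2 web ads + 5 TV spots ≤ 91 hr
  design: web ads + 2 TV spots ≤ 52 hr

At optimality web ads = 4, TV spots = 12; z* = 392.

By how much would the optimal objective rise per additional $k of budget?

6

Binding: budget and airtime. Non-binding: production (23 unused), design (24 unused).
Since production, design are not tight, their duals are 0.
From A_Bᵀ y = c: 6·y_budget + 5·y_airtime = 56; 1·y_budget + 2·y_airtime = 14.
This yields shadow prices y_budget = 6, y_airtime = 4.
Shadow price of budget = 6.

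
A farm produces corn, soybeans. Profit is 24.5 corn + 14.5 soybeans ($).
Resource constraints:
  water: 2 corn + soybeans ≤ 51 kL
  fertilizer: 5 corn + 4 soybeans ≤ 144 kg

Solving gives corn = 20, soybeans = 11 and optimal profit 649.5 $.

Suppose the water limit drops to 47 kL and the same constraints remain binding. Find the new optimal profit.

At the optimum: water uses 51 of 51 (binding); fertilizer uses 144 of 144 (binding).
From A_Bᵀ y = c: 2·y_water + 5·y_fertilizer = 24.5; 1·y_water + 4·y_fertilizer = 14.5.
This yields shadow prices y_water = 8.5, y_fertilizer = 1.5.
Δz = y_water·Δb = 8.5 × (-4) = -34, so new z* = 649.5 − 34 = 615.5.

615.5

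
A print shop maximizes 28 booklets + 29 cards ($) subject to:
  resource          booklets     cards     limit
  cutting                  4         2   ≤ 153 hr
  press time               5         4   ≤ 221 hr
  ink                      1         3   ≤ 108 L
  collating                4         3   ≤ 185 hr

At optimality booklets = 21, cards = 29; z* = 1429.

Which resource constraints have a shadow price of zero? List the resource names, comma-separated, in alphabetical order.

collating, cutting

cutting: 142/153 (slack 11)
press time: 221/221 (binding)
ink: 108/108 (binding)
collating: 171/185 (slack 14)
By complementary slackness, a constraint with positive slack has shadow price 0 → collating, cutting.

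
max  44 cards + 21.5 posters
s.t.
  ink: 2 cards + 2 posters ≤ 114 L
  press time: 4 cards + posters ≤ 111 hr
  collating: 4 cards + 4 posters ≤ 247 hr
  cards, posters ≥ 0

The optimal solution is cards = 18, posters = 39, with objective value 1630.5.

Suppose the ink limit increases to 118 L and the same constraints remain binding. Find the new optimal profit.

At the optimum: ink uses 114 of 114 (binding); press time uses 111 of 111 (binding); collating uses 228 of 247 (slack = 19).
By complementary slackness, y = 0 for the non-binding constraint.
From A_Bᵀ y = c: 2·y_ink + 4·y_press time = 44; 2·y_ink + 1·y_press time = 21.5.
This yields shadow prices y_ink = 7, y_press time = 7.5.
Δz = y_ink·Δb = 7 × (4) = 28, so new z* = 1630.5 + 28 = 1658.5.

1658.5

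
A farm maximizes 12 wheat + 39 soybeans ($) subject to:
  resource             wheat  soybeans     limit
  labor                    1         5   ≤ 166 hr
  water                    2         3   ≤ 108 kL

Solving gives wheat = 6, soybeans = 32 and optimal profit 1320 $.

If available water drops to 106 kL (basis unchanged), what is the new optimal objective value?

Both labor and water are binding at x*.
The binding rows give the dual system: 1·y_labor + 2·y_water = 12 and 5·y_labor + 3·y_water = 39.
Solving: y_labor = 6, y_water = 3.
Δz = y_water·Δb = 3 × (-2) = -6, so new z* = 1320 − 6 = 1314.

1314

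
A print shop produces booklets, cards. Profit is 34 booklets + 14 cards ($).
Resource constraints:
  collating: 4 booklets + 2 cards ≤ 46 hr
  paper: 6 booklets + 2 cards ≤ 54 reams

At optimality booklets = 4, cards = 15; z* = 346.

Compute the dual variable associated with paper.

3

Check each constraint at x*: collating 46/46 (tight); paper 54/54 (tight).
From A_Bᵀ y = c: 4·y_collating + 6·y_paper = 34; 2·y_collating + 2·y_paper = 14.
This yields shadow prices y_collating = 4, y_paper = 3.
Shadow price of paper = 3.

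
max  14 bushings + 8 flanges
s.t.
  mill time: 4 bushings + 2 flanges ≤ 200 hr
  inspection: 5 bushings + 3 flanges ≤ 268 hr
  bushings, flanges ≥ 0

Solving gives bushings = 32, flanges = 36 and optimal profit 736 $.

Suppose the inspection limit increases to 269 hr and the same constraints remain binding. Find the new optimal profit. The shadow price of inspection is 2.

Δb = 1, so new z* = 736 + (2)·(1) = 736 + 2 = 738.

738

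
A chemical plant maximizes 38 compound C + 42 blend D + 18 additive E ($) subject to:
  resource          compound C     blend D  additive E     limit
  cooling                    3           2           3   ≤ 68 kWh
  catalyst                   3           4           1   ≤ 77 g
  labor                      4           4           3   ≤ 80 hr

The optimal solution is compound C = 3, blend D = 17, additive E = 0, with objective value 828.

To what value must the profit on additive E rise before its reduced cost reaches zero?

23.5

Binding: catalyst and labor. Non-binding: cooling (25 unused).
Slack constraints have shadow price 0 (complementary slackness).
The binding rows give the dual system: 3·y_catalyst + 4·y_labor = 38 and 4·y_catalyst + 4·y_labor = 42.
→ y_catalyst = 4 and y_labor = 6.5.
additive E enters the basis when its profit ≥ yᵀa₃ = 4·1 + 6.5·3 = 23.5.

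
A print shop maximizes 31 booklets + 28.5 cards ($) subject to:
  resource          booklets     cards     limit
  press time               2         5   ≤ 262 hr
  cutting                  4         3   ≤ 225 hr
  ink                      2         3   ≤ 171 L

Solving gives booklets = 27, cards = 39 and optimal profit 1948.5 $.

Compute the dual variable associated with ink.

3.5

Check each constraint at x*: press time 249/262 (slack 13); cutting 225/225 (tight); ink 171/171 (tight).
By complementary slackness, y = 0 for the non-binding constraint.
The binding rows give the dual system: 4·y_cutting + 2·y_ink = 31 and 3·y_cutting + 3·y_ink = 28.5.
→ y_cutting = 6 and y_ink = 3.5.
Shadow price of ink = 3.5.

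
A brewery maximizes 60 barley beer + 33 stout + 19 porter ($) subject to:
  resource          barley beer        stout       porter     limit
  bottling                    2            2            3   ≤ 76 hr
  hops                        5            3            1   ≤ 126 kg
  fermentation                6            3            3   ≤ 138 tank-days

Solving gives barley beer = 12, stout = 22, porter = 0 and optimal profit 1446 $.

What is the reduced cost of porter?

Binding: hops and fermentation. Non-binding: bottling (8 unused).
By complementary slackness, y = 0 for the non-binding constraint.
From A_Bᵀ y = c: 5·y_hops + 6·y_fermentation = 60; 3·y_hops + 3·y_fermentation = 33.
Solving: y_hops = 6, y_fermentation = 5.
Reduced cost of porter: c₃ − yᵀa₃ = 19 − (6·1 + 5·3) = 19 − 21 = -2.

-2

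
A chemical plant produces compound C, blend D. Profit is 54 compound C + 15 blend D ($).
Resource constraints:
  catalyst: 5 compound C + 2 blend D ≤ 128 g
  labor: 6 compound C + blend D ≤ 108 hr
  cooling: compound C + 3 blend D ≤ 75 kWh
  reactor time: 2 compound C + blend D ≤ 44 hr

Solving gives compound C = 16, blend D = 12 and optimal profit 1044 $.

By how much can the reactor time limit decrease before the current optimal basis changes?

Binding constraints: labor, reactor time. The basis is B = [[6,1],[2,1]] with det 4.
Per unit decrease in reactor time, x* moves by d = (0.25, -1.5).
The basis stays optimal until blend D reaches 0; allowable decrease = 8 hr.

8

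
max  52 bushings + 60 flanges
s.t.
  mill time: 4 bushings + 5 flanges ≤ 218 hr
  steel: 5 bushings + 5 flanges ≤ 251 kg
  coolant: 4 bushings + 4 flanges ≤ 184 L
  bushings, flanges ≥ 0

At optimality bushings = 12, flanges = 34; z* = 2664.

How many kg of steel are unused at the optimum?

steel used = 5·12 + 5·34 = 230; slack = 251 − 230 = 21.

21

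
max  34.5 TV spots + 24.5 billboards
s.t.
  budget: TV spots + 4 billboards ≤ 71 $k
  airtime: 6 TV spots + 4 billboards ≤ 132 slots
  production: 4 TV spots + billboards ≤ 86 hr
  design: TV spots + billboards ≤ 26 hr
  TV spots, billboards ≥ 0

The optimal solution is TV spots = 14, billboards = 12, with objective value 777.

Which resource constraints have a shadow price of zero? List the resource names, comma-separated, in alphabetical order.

budget: 62/71 (slack 9)
airtime: 132/132 (binding)
production: 68/86 (slack 18)
design: 26/26 (binding)
By complementary slackness, a constraint with positive slack has shadow price 0 → budget, production.

budget, production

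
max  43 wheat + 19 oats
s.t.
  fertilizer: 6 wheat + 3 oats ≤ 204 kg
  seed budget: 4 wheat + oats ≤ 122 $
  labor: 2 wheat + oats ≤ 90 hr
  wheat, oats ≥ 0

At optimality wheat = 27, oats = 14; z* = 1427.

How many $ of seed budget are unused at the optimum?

seed budget used = 4·27 + 1·14 = 122; slack = 122 − 122 = 0.

0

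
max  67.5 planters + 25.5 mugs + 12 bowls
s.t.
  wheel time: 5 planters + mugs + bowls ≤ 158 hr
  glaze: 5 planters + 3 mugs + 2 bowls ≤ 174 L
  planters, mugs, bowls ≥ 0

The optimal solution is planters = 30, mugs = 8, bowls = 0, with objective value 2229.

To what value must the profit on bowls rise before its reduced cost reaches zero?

Both wheel time and glaze are binding at x*.
Dual feasibility on the basic columns requires 5·y_wheel time + 5·y_glaze = 67.5, 1·y_wheel time + 3·y_glaze = 25.5.
This yields shadow prices y_wheel time = 7.5, y_glaze = 6.
bowls enters the basis when its profit ≥ yᵀa₃ = 7.5·1 + 6·2 = 19.5.

19.5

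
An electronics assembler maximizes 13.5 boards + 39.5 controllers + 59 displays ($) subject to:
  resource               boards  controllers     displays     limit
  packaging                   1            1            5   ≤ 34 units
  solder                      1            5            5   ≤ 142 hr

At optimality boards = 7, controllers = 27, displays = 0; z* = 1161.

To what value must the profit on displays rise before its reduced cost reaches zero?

Check each constraint at x*: packaging 34/34 (tight); solder 142/142 (tight).
The binding rows give the dual system: 1·y_packaging + 1·y_solder = 13.5 and 1·y_packaging + 5·y_solder = 39.5.
Solving: y_packaging = 7, y_solder = 6.5.
displays enters the basis when its profit ≥ yᵀa₃ = 7·5 + 6.5·5 = 67.5.

67.5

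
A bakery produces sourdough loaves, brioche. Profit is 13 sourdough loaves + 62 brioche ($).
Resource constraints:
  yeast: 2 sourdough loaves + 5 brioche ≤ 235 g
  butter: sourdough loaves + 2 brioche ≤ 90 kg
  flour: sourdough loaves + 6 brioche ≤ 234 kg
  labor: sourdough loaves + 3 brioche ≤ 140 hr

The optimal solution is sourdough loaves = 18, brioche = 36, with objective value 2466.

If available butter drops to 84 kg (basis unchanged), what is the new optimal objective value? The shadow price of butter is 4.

Δb = -6, so new z* = 2466 + (4)·(-6) = 2466 − 24 = 2442.

2442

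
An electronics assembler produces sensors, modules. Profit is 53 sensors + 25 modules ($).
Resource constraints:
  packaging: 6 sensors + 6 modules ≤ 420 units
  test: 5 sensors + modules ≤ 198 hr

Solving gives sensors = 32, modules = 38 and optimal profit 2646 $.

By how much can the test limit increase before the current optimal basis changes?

Binding constraints: packaging, test. The basis is B = [[6,6],[5,1]] with det -24.
Per unit increase in test, x* moves by d = (0.25, -0.25).
The basis stays optimal until modules reaches 0; allowable increase = 152 hr.

152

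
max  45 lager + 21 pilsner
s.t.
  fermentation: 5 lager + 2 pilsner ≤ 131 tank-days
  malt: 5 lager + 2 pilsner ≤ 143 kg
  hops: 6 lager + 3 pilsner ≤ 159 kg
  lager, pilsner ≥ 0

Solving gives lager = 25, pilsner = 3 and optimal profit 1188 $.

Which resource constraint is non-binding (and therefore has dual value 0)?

fermentation: 131/131 (binding)
malt: 131/143 (slack 12)
hops: 159/159 (binding)
By complementary slackness, a constraint with positive slack has shadow price 0 → malt.

malt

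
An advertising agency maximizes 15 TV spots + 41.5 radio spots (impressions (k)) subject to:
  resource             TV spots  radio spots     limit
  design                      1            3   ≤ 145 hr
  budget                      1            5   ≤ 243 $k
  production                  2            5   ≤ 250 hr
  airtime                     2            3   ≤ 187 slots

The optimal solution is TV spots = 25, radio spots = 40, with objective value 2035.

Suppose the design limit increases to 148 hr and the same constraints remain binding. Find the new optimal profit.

2059

At the optimum: design uses 145 of 145 (binding); budget uses 225 of 243 (slack = 18); production uses 250 of 250 (binding); airtime uses 170 of 187 (slack = 17).
Slack constraints have shadow price 0 (complementary slackness).
The binding rows give the dual system: 1·y_design + 2·y_production = 15 and 3·y_design + 5·y_production = 41.5.
Solving: y_design = 8, y_production = 3.5.
Δz = y_design·Δb = 8 × (3) = 24, so new z* = 2035 + 24 = 2059.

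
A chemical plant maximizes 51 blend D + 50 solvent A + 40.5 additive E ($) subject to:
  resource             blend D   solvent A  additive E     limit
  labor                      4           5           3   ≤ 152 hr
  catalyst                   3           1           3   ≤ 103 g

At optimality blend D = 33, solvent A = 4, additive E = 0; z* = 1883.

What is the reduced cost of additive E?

Check each constraint at x*: labor 152/152 (tight); catalyst 103/103 (tight).
From A_Bᵀ y = c: 4·y_labor + 3·y_catalyst = 51; 5·y_labor + 1·y_catalyst = 50.
This yields shadow prices y_labor = 9, y_catalyst = 5.
Reduced cost of additive E: c₃ − yᵀa₃ = 40.5 − (9·3 + 5·3) = 40.5 − 42 = -1.5.

-1.5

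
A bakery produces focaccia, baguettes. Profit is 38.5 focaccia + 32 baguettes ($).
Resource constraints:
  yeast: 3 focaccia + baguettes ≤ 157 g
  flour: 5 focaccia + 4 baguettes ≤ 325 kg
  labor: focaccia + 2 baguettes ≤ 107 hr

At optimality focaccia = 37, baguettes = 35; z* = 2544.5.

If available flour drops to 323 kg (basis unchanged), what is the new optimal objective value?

2529.5

At the optimum: yeast uses 146 of 157 (slack = 11); flour uses 325 of 325 (binding); labor uses 107 of 107 (binding).
By complementary slackness, y = 0 for the non-binding constraint.
From A_Bᵀ y = c: 5·y_flour + 1·y_labor = 38.5; 4·y_flour + 2·y_labor = 32.
Solving: y_flour = 7.5, y_labor = 1.
Δz = y_flour·Δb = 7.5 × (-2) = -15, so new z* = 2544.5 − 15 = 2529.5.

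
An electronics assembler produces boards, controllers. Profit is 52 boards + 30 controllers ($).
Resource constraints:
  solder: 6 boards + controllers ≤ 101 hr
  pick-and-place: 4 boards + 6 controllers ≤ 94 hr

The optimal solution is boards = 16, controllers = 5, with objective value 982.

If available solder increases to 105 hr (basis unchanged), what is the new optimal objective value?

1006

At the optimum: solder uses 101 of 101 (binding); pick-and-place uses 94 of 94 (binding).
Dual feasibility on the basic columns requires 6·y_solder + 4·y_pick-and-place = 52, 1·y_solder + 6·y_pick-and-place = 30.
This yields shadow prices y_solder = 6, y_pick-and-place = 4.
Δz = y_solder·Δb = 6 × (4) = 24, so new z* = 982 + 24 = 1006.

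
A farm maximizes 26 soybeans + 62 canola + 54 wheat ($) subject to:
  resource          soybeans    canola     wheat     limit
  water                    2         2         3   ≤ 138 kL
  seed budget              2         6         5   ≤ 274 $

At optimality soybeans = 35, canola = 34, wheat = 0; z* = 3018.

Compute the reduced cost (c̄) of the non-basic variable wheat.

Both water and seed budget are binding at x*.
The binding rows give the dual system: 2·y_water + 2·y_seed budget = 26 and 2·y_water + 6·y_seed budget = 62.
Solving: y_water = 4, y_seed budget = 9.
Reduced cost of wheat: c₃ − yᵀa₃ = 54 − (4·3 + 9·5) = 54 − 57 = -3.

-3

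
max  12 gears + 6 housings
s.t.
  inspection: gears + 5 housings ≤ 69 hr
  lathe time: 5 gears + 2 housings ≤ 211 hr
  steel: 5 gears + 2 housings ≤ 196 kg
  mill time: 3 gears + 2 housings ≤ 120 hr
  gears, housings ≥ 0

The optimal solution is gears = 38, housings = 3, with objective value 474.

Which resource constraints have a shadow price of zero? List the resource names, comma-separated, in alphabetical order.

inspection, lathe time

inspection: 53/69 (slack 16)
lathe time: 196/211 (slack 15)
steel: 196/196 (binding)
mill time: 120/120 (binding)
By complementary slackness, a constraint with positive slack has shadow price 0 → inspection, lathe time.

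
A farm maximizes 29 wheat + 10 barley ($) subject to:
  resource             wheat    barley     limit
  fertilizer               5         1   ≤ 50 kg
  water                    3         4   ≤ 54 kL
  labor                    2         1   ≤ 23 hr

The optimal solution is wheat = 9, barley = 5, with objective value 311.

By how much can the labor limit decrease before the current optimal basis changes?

Binding constraints: fertilizer, labor. The basis is B = [[5,1],[2,1]] with det 3.
Per unit decrease in labor, x* moves by d = (0.3333, -1.6667).
The basis stays optimal until barley reaches 0; allowable decrease = 3 hr.

3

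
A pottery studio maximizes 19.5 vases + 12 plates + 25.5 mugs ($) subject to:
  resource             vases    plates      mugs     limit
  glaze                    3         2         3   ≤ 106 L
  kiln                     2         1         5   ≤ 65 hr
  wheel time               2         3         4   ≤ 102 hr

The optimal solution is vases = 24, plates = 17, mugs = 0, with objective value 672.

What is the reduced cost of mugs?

-3

At the optimum: glaze uses 106 of 106 (binding); kiln uses 65 of 65 (binding); wheel time uses 99 of 102 (slack = 3).
Since wheel time is not tight, its dual is 0.
Dual feasibility on the basic columns requires 3·y_glaze + 2·y_kiln = 19.5, 2·y_glaze + 1·y_kiln = 12.
Solving: y_glaze = 4.5, y_kiln = 3.
Reduced cost of mugs: c₃ − yᵀa₃ = 25.5 − (4.5·3 + 3·5) = 25.5 − 28.5 = -3.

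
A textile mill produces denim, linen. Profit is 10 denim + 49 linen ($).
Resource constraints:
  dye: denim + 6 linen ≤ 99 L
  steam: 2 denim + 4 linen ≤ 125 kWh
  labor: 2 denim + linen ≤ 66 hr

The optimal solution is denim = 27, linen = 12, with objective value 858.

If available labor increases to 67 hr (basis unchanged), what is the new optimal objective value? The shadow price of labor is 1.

Δb = 1, so new z* = 858 + (1)·(1) = 858 + 1 = 859.

859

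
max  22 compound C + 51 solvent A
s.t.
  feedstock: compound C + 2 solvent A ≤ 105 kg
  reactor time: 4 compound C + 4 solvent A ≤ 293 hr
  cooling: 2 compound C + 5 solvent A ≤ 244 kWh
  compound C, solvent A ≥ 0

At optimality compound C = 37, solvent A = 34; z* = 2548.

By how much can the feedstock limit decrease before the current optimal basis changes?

Binding constraints: feedstock, cooling. The basis is B = [[1,2],[2,5]] with det 1.
Per unit decrease in feedstock, x* moves by d = (-5, 2).
The basis stays optimal until compound C reaches 0; allowable decrease = 7.4 kg.

7.4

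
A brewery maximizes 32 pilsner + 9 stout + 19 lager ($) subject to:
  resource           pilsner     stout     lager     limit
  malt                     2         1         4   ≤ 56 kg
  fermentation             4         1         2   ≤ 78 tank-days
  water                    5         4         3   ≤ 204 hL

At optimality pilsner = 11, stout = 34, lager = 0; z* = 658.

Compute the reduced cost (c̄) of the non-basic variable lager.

-3

At the optimum: malt uses 56 of 56 (binding); fermentation uses 78 of 78 (binding); water uses 191 of 204 (slack = 13).
Slack constraints have shadow price 0 (complementary slackness).
From A_Bᵀ y = c: 2·y_malt + 4·y_fermentation = 32; 1·y_malt + 1·y_fermentation = 9.
Solving: y_malt = 2, y_fermentation = 7.
Reduced cost of lager: c₃ − yᵀa₃ = 19 − (2·4 + 7·2) = 19 − 22 = -3.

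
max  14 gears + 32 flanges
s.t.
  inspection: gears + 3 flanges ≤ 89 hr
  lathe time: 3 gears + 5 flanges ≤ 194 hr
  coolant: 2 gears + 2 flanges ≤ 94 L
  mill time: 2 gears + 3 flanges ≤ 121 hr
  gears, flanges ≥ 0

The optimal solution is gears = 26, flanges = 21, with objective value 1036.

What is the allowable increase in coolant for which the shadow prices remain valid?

Binding constraints: inspection, coolant. The basis is B = [[1,3],[2,2]] with det -4.
Per unit increase in coolant, x* moves by d = (0.75, -0.25).
The basis stays optimal until mill time becomes binding; allowable increase = 8 L.

8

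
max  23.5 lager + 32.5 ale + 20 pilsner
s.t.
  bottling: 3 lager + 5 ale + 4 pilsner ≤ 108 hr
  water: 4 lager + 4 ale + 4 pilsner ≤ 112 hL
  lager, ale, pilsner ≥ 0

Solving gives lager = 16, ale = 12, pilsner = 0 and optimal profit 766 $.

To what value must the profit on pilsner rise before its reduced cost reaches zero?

28

At the optimum: bottling uses 108 of 108 (binding); water uses 112 of 112 (binding).
Dual feasibility on the basic columns requires 3·y_bottling + 4·y_water = 23.5, 5·y_bottling + 4·y_water = 32.5.
→ y_bottling = 4.5 and y_water = 2.5.
pilsner enters the basis when its profit ≥ yᵀa₃ = 4.5·4 + 2.5·4 = 28.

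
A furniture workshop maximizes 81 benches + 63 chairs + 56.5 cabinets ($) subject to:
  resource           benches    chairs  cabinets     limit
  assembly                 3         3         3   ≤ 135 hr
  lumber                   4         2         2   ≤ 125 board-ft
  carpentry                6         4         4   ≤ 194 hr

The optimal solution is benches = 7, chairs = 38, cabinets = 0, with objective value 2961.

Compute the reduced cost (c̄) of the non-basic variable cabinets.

At the optimum: assembly uses 135 of 135 (binding); lumber uses 104 of 125 (slack = 21); carpentry uses 194 of 194 (binding).
Slack constraints have shadow price 0 (complementary slackness).
From A_Bᵀ y = c: 3·y_assembly + 6·y_carpentry = 81; 3·y_assembly + 4·y_carpentry = 63.
→ y_assembly = 9 and y_carpentry = 9.
Reduced cost of cabinets: c₃ − yᵀa₃ = 56.5 − (9·3 + 9·4) = 56.5 − 63 = -6.5.

-6.5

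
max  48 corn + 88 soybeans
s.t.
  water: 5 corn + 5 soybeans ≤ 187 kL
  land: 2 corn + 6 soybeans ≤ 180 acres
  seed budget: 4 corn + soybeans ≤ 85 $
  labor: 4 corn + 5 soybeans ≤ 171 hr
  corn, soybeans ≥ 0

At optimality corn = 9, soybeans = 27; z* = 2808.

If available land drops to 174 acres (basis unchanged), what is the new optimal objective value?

At the optimum: water uses 180 of 187 (slack = 7); land uses 180 of 180 (binding); seed budget uses 63 of 85 (slack = 22); labor uses 171 of 171 (binding).
Slack constraints have shadow price 0 (complementary slackness).
From A_Bᵀ y = c: 2·y_land + 4·y_labor = 48; 6·y_land + 5·y_labor = 88.
This yields shadow prices y_land = 8, y_labor = 8.
Δz = y_land·Δb = 8 × (-6) = -48, so new z* = 2808 − 48 = 2760.

2760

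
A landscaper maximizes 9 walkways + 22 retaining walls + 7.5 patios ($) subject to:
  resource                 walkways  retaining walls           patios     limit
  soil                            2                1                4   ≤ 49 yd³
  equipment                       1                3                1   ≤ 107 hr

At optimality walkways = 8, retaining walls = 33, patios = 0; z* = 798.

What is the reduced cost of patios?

Both soil and equipment are binding at x*.
From A_Bᵀ y = c: 2·y_soil + 1·y_equipment = 9; 1·y_soil + 3·y_equipment = 22.
This yields shadow prices y_soil = 1, y_equipment = 7.
Reduced cost of patios: c₃ − yᵀa₃ = 7.5 − (1·4 + 7·1) = 7.5 − 11 = -3.5.

-3.5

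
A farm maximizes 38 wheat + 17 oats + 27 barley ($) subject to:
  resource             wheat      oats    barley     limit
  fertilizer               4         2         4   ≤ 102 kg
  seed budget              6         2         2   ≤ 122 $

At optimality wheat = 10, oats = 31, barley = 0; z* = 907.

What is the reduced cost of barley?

Check each constraint at x*: fertilizer 102/102 (tight); seed budget 122/122 (tight).
Dual feasibility on the basic columns requires 4·y_fertilizer + 6·y_seed budget = 38, 2·y_fertilizer + 2·y_seed budget = 17.
→ y_fertilizer = 6.5 and y_seed budget = 2.
Reduced cost of barley: c₃ − yᵀa₃ = 27 − (6.5·4 + 2·2) = 27 − 30 = -3.

-3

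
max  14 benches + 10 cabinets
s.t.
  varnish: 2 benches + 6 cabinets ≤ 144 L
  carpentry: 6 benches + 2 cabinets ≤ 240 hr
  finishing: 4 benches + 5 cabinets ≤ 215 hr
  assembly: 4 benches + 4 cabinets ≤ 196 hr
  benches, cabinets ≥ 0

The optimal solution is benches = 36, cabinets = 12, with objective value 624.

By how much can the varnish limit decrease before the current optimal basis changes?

64

Binding constraints: varnish, carpentry. The basis is B = [[2,6],[6,2]] with det -32.
Per unit decrease in varnish, x* moves by d = (0.0625, -0.1875).
The basis stays optimal until cabinets reaches 0; allowable decrease = 64 L.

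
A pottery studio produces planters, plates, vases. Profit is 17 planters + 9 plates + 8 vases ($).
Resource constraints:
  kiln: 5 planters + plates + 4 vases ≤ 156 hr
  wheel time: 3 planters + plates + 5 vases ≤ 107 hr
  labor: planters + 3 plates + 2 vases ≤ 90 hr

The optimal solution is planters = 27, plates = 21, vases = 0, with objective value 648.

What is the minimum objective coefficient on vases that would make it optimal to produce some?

16

Binding: kiln and labor. Non-binding: wheel time (5 unused).
Slack constraints have shadow price 0 (complementary slackness).
From A_Bᵀ y = c: 5·y_kiln + 1·y_labor = 17; 1·y_kiln + 3·y_labor = 9.
This yields shadow prices y_kiln = 3, y_labor = 2.
vases enters the basis when its profit ≥ yᵀa₃ = 3·4 + 2·2 = 16.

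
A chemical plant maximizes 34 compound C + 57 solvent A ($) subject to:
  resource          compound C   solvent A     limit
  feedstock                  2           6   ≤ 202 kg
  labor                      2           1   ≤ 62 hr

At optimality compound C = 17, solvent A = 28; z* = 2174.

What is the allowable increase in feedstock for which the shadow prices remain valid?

Binding constraints: feedstock, labor. The basis is B = [[2,6],[2,1]] with det -10.
Per unit increase in feedstock, x* moves by d = (-0.1, 0.2).
The basis stays optimal until compound C reaches 0; allowable increase = 170 kg.

170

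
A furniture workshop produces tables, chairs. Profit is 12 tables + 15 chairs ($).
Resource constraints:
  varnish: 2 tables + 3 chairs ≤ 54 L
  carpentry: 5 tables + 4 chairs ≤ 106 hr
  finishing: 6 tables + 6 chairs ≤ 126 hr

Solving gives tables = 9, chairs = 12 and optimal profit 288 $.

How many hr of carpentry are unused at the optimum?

13

carpentry used = 5·9 + 4·12 = 93; slack = 106 − 93 = 13.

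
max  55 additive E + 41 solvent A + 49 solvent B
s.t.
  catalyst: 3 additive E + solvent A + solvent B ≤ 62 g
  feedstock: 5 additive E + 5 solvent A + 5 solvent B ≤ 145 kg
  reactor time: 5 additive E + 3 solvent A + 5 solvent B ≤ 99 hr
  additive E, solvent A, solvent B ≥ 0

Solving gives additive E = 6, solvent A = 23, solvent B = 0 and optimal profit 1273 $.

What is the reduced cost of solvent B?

-6

At the optimum: catalyst uses 41 of 62 (slack = 21); feedstock uses 145 of 145 (binding); reactor time uses 99 of 99 (binding).
Since catalyst is not tight, its dual is 0.
Dual feasibility on the basic columns requires 5·y_feedstock + 5·y_reactor time = 55, 5·y_feedstock + 3·y_reactor time = 41.
This yields shadow prices y_feedstock = 4, y_reactor time = 7.
Reduced cost of solvent B: c₃ − yᵀa₃ = 49 − (4·5 + 7·5) = 49 − 55 = -6.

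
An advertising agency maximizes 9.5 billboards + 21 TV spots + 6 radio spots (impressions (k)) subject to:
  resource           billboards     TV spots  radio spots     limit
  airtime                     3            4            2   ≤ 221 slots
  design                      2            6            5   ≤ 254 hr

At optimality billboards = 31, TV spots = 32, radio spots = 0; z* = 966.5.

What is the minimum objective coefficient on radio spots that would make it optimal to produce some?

15.5

At the optimum: airtime uses 221 of 221 (binding); design uses 254 of 254 (binding).
From A_Bᵀ y = c: 3·y_airtime + 2·y_design = 9.5; 4·y_airtime + 6·y_design = 21.
Solving: y_airtime = 1.5, y_design = 2.5.
radio spots enters the basis when its profit ≥ yᵀa₃ = 1.5·2 + 2.5·5 = 15.5.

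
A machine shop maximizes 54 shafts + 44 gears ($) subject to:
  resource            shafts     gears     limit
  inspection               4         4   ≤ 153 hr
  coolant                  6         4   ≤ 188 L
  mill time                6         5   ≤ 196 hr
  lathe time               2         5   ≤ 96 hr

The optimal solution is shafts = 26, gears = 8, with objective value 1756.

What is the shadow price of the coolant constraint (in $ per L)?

Binding: coolant and mill time. Non-binding: inspection (17 unused), lathe time (4 unused).
Since inspection, lathe time are not tight, their duals are 0.
From A_Bᵀ y = c: 6·y_coolant + 6·y_mill time = 54; 4·y_coolant + 5·y_mill time = 44.
This yields shadow prices y_coolant = 1, y_mill time = 8.
Shadow price of coolant = 1.

1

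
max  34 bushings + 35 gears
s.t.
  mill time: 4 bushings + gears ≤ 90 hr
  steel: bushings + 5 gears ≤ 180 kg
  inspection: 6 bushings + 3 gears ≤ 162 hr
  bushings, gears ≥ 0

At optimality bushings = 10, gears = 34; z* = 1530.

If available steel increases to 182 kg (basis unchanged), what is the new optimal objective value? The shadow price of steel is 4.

1538

Δb = 2, so new z* = 1530 + (4)·(2) = 1530 + 8 = 1538.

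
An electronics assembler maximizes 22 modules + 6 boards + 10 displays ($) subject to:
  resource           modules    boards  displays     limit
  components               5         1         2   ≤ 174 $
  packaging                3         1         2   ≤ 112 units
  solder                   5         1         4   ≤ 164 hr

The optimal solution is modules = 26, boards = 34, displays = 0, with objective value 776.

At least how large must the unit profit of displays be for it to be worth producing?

Binding: packaging and solder. Non-binding: components (10 unused).
Since components is not tight, its dual is 0.
From A_Bᵀ y = c: 3·y_packaging + 5·y_solder = 22; 1·y_packaging + 1·y_solder = 6.
Solving: y_packaging = 4, y_solder = 2.
displays enters the basis when its profit ≥ yᵀa₃ = 4·2 + 2·4 = 16.

16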